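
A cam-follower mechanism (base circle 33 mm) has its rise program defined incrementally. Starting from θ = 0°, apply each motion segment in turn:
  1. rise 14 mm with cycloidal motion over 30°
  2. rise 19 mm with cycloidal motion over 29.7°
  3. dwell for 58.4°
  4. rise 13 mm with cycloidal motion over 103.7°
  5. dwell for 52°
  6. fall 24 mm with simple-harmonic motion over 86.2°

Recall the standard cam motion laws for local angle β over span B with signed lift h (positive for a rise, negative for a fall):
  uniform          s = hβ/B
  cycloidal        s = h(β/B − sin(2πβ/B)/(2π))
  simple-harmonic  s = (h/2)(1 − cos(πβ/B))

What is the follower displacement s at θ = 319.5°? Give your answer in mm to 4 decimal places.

seg 1 [0°–30°] cycloidal, h=14: full span → s += 14 → s = 14.0000
seg 2 [30°–59.7°] cycloidal, h=19: full span → s += 19 → s = 33.0000
seg 3 [59.7°–118.1°] dwell: s stays 33.0000
seg 4 [118.1°–221.8°] cycloidal, h=13: full span → s += 13 → s = 46.0000
seg 5 [221.8°–273.8°] dwell: s stays 46.0000
seg 6 [273.8°–360°] simple-harmonic, h=-24: θ=319.5° here. β=45.7, B=86.2. -24/2·(1 − cos(π·0.5302)) = -13.1354 → s = 32.8646

32.8646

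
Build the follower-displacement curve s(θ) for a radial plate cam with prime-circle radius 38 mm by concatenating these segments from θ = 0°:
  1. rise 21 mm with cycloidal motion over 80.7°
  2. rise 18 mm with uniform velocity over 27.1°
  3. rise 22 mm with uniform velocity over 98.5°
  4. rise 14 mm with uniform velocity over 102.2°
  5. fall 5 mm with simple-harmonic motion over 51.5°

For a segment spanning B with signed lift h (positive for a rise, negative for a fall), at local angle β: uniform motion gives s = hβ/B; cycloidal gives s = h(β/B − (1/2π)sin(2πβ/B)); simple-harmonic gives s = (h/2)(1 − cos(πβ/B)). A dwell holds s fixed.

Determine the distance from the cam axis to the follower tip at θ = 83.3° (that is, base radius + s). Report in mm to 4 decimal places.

seg 1 [0°–80.7°] cycloidal, h=21: full span → s += 21 → s = 21.0000
seg 2 [80.7°–107.8°] uniform, h=18: θ=83.3° here. β=2.6, B=27.1. 18·2.6/27.1 = 1.7269 → s = 22.7269
radial distance = base radius + s = 38 + 22.7269 = 60.7269

60.7269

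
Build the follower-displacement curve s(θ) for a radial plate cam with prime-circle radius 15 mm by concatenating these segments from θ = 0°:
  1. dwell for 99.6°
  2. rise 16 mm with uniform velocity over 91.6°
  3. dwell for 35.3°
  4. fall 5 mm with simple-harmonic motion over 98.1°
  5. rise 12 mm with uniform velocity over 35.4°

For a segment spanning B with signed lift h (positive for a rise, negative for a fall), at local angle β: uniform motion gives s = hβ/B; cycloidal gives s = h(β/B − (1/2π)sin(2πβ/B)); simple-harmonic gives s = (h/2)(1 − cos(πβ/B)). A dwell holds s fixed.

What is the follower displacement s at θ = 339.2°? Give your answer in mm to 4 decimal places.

seg 1 [0°–99.6°] dwell: s stays 0.0000
seg 2 [99.6°–191.2°] uniform, h=16: full span → s += 16 → s = 16.0000
seg 3 [191.2°–226.5°] dwell: s stays 16.0000
seg 4 [226.5°–324.6°] simple-harmonic, h=-5: full span → s += -5 → s = 11.0000
seg 5 [324.6°–360°] uniform, h=12: θ=339.2° here. β=14.6, B=35.4. 12·14.6/35.4 = 4.9492 → s = 15.9492

15.9492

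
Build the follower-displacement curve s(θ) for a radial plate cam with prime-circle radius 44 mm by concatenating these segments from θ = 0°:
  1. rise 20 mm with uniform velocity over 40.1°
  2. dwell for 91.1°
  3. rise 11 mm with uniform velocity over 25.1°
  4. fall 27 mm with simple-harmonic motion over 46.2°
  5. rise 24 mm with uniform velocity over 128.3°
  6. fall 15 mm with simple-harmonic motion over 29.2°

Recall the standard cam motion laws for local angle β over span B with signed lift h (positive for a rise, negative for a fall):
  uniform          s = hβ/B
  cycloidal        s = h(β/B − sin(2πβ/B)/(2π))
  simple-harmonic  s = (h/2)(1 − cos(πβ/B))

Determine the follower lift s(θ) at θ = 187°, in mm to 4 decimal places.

seg 1 [0°–40.1°] uniform, h=20: full span → s += 20 → s = 20.0000
seg 2 [40.1°–131.2°] dwell: s stays 20.0000
seg 3 [131.2°–156.3°] uniform, h=11: full span → s += 11 → s = 31.0000
seg 4 [156.3°–202.5°] simple-harmonic, h=-27: θ=187° here. β=30.7, B=46.2. -27/2·(1 − cos(π·0.6645)) = -20.1703 → s = 10.8297

10.8297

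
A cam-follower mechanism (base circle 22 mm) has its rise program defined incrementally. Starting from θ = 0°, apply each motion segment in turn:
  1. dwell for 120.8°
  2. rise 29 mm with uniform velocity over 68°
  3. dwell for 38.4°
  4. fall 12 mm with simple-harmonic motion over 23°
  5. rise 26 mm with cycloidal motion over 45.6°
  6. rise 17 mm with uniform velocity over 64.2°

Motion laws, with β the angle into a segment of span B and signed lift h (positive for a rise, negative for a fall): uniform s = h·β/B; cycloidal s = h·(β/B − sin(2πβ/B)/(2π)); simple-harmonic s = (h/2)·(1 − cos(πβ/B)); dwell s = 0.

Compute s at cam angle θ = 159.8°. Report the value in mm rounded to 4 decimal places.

seg 1 [0°–120.8°] dwell: s stays 0.0000
seg 2 [120.8°–188.8°] uniform, h=29: θ=159.8° here. β=39, B=68. 29·39/68 = 16.6324 → s = 16.6324

16.6324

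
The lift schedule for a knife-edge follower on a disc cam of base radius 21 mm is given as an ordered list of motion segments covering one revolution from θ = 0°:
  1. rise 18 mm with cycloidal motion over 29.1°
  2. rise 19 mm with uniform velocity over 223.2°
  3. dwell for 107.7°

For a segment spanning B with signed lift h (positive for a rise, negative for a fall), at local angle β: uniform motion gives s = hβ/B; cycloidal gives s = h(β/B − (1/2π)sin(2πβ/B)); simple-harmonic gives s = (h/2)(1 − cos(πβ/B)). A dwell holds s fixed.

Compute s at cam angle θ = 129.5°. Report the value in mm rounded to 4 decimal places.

seg 1 [0°–29.1°] cycloidal, h=18: full span → s += 18 → s = 18.0000
seg 2 [29.1°–252.3°] uniform, h=19: θ=129.5° here. β=100.4, B=223.2. 19·100.4/223.2 = 8.5466 → s = 26.5466

26.5466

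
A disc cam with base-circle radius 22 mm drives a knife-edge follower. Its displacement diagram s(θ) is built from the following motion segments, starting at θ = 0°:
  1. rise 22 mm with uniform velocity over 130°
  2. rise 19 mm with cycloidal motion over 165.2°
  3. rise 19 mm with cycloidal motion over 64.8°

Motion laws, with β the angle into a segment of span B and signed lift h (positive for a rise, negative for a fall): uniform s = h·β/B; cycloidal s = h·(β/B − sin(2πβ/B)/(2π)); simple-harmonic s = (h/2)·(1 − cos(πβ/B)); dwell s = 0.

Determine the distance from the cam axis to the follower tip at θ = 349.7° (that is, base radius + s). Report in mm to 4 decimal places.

seg 1 [0°–130°] uniform, h=22: full span → s += 22 → s = 22.0000
seg 2 [130°–295.2°] cycloidal, h=19: full span → s += 19 → s = 41.0000
seg 3 [295.2°–360°] cycloidal, h=19: θ=349.7° here. β=54.5, B=64.8. 19·(0.8410 − sin(2π·0.8410)/(2π)) = 18.5224 → s = 59.5224
radial distance = base radius + s = 22 + 59.5224 = 81.5224

81.5224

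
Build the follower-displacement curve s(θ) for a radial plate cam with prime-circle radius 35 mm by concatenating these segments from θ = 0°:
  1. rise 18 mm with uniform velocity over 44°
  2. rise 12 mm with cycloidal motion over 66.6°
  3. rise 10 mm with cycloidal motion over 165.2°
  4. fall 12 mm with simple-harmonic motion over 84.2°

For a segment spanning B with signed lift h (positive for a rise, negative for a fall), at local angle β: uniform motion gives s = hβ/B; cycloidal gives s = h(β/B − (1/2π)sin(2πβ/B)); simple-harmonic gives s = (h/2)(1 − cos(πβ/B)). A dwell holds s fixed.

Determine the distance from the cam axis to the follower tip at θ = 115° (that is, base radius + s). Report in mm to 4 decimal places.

seg 1 [0°–44°] uniform, h=18: full span → s += 18 → s = 18.0000
seg 2 [44°–110.6°] cycloidal, h=12: full span → s += 12 → s = 30.0000
seg 3 [110.6°–275.8°] cycloidal, h=10: θ=115° here. β=4.4, B=165.2. 10·(0.0266 − sin(2π·0.0266)/(2π)) = 0.0012 → s = 30.0012
radial distance = base radius + s = 35 + 30.0012 = 65.0012

65.0012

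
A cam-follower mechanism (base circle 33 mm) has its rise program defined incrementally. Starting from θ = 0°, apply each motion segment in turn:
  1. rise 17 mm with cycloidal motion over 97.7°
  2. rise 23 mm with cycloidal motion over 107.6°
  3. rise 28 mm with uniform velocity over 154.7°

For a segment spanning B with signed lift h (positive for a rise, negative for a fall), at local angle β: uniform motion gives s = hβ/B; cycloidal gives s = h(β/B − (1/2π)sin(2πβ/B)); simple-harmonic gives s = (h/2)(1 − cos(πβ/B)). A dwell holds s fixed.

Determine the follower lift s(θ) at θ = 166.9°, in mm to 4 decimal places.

seg 1 [0°–97.7°] cycloidal, h=17: full span → s += 17 → s = 17.0000
seg 2 [97.7°–205.3°] cycloidal, h=23: θ=166.9° here. β=69.2, B=107.6. 23·(0.6431 − sin(2π·0.6431)/(2π)) = 17.6576 → s = 34.6576

34.6576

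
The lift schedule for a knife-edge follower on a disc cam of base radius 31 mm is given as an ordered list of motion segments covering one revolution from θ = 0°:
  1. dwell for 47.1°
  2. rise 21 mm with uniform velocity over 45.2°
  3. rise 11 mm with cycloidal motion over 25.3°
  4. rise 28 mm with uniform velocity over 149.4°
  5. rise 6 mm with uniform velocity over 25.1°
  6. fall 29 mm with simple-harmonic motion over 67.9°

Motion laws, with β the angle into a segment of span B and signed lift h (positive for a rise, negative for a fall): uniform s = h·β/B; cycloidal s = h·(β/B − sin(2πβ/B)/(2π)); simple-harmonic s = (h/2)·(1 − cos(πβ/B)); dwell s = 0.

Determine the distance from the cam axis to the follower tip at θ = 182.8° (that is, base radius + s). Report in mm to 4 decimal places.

seg 1 [0°–47.1°] dwell: s stays 0.0000
seg 2 [47.1°–92.3°] uniform, h=21: full span → s += 21 → s = 21.0000
seg 3 [92.3°–117.6°] cycloidal, h=11: full span → s += 11 → s = 32.0000
seg 4 [117.6°–267°] uniform, h=28: θ=182.8° here. β=65.2, B=149.4. 28·65.2/149.4 = 12.2195 → s = 44.2195
radial distance = base radius + s = 31 + 44.2195 = 75.2195

75.2195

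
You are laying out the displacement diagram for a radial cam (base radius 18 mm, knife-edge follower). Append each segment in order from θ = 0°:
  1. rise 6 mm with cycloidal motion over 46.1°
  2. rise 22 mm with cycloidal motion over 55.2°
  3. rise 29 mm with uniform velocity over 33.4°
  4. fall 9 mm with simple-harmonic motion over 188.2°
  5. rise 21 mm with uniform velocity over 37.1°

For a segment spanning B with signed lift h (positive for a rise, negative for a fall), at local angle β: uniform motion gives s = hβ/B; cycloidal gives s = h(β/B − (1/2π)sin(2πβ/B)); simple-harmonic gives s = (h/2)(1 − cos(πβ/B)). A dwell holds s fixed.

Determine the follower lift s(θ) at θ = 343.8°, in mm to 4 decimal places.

seg 1 [0°–46.1°] cycloidal, h=6: full span → s += 6 → s = 6.0000
seg 2 [46.1°–101.3°] cycloidal, h=22: full span → s += 22 → s = 28.0000
seg 3 [101.3°–134.7°] uniform, h=29: full span → s += 29 → s = 57.0000
seg 4 [134.7°–322.9°] simple-harmonic, h=-9: full span → s += -9 → s = 48.0000
seg 5 [322.9°–360°] uniform, h=21: θ=343.8° here. β=20.9, B=37.1. 21·20.9/37.1 = 11.8302 → s = 59.8302

59.8302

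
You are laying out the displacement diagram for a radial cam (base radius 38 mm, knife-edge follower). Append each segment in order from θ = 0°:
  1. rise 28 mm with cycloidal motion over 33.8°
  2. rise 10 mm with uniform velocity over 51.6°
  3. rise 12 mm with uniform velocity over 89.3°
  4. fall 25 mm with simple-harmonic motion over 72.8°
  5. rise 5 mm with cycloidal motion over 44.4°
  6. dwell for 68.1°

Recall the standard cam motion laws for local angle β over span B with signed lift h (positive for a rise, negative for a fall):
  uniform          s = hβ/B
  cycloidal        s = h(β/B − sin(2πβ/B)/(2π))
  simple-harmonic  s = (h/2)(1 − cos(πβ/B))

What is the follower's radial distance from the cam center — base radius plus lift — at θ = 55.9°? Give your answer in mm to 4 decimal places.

seg 1 [0°–33.8°] cycloidal, h=28: full span → s += 28 → s = 28.0000
seg 2 [33.8°–85.4°] uniform, h=10: θ=55.9° here. β=22.1, B=51.6. 10·22.1/51.6 = 4.2829 → s = 32.2829
radial distance = base radius + s = 38 + 32.2829 = 70.2829

70.2829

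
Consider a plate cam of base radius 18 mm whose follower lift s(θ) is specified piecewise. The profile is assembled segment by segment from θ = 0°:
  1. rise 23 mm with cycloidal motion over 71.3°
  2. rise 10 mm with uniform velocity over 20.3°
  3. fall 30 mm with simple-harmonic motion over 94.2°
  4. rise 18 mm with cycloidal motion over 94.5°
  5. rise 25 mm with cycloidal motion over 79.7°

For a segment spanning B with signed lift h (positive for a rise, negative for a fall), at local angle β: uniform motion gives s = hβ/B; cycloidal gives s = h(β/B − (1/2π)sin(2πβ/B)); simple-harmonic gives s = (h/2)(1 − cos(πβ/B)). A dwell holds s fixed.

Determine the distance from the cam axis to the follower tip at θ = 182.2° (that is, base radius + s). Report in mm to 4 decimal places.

seg 1 [0°–71.3°] cycloidal, h=23: full span → s += 23 → s = 23.0000
seg 2 [71.3°–91.6°] uniform, h=10: full span → s += 10 → s = 33.0000
seg 3 [91.6°–185.8°] simple-harmonic, h=-30: θ=182.2° here. β=90.6, B=94.2. -30/2·(1 − cos(π·0.9618)) = -29.8920 → s = 3.1080
radial distance = base radius + s = 18 + 3.1080 = 21.1080

21.1080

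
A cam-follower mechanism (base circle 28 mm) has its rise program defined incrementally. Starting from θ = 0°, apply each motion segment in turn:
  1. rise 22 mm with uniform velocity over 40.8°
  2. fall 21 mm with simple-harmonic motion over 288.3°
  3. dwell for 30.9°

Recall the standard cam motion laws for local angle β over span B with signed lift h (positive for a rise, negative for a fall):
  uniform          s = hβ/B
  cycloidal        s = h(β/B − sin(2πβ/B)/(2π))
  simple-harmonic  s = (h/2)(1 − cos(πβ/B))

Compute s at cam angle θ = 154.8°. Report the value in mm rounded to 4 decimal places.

seg 1 [0°–40.8°] uniform, h=22: full span → s += 22 → s = 22.0000
seg 2 [40.8°–329.1°] simple-harmonic, h=-21: θ=154.8° here. β=114, B=288.3. -21/2·(1 − cos(π·0.3954)) = -7.1120 → s = 14.8880

14.8880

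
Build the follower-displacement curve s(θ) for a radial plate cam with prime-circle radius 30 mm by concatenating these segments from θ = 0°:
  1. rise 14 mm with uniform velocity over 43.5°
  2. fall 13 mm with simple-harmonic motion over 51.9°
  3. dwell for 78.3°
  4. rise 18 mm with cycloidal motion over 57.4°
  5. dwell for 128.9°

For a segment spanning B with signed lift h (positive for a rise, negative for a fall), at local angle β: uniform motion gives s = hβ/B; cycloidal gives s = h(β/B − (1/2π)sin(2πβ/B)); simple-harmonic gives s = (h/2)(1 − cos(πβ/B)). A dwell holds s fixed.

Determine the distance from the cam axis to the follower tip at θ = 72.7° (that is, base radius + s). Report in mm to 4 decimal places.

seg 1 [0°–43.5°] uniform, h=14: full span → s += 14 → s = 14.0000
seg 2 [43.5°–95.4°] simple-harmonic, h=-13: θ=72.7° here. β=29.2, B=51.9. -13/2·(1 − cos(π·0.5626)) = -7.7705 → s = 6.2295
radial distance = base radius + s = 30 + 6.2295 = 36.2295

36.2295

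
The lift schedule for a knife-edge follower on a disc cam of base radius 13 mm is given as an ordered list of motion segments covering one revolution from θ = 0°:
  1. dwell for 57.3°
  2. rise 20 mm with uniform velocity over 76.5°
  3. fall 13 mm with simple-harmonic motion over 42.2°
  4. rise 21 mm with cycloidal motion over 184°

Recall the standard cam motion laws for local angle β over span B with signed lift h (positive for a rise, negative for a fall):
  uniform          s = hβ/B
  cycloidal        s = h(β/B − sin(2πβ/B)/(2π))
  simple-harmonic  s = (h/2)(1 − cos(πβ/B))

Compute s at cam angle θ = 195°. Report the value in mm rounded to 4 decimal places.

seg 1 [0°–57.3°] dwell: s stays 0.0000
seg 2 [57.3°–133.8°] uniform, h=20: full span → s += 20 → s = 20.0000
seg 3 [133.8°–176°] simple-harmonic, h=-13: full span → s += -13 → s = 7.0000
seg 4 [176°–360°] cycloidal, h=21: θ=195° here. β=19, B=184. 21·(0.1033 − sin(2π·0.1033)/(2π)) = 0.1490 → s = 7.1490

7.1490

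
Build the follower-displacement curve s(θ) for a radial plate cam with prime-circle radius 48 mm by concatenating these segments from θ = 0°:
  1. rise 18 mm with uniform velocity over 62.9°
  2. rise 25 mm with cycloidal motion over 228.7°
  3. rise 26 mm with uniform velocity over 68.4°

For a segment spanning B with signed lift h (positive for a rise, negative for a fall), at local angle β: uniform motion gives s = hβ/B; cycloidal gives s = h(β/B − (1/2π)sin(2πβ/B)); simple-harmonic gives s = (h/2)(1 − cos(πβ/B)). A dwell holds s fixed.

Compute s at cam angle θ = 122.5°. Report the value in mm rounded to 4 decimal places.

seg 1 [0°–62.9°] uniform, h=18: full span → s += 18 → s = 18.0000
seg 2 [62.9°–291.6°] cycloidal, h=25: θ=122.5° here. β=59.6, B=228.7. 25·(0.2606 − sin(2π·0.2606)/(2π)) = 2.5450 → s = 20.5450

20.5450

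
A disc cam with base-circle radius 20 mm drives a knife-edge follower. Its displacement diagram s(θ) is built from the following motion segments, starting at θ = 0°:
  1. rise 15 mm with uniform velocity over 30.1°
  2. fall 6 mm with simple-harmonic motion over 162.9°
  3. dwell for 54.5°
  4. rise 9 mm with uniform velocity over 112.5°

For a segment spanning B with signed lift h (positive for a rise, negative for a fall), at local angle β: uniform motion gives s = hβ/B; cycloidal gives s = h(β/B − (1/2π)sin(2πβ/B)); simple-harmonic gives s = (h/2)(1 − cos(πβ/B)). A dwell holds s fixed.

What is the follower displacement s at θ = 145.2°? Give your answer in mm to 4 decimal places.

seg 1 [0°–30.1°] uniform, h=15: full span → s += 15 → s = 15.0000
seg 2 [30.1°–193°] simple-harmonic, h=-6: θ=145.2° here. β=115.1, B=162.9. -6/2·(1 − cos(π·0.7066)) = -4.8131 → s = 10.1869

10.1869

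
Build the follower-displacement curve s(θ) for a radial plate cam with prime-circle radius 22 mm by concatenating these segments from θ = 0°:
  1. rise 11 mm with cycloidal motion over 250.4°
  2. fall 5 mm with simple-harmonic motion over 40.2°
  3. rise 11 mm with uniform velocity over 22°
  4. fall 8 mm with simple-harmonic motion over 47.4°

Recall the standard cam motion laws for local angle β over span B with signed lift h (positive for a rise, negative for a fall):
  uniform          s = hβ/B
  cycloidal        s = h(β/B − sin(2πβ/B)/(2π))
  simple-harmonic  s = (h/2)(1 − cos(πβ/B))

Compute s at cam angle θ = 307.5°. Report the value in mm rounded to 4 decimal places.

seg 1 [0°–250.4°] cycloidal, h=11: full span → s += 11 → s = 11.0000
seg 2 [250.4°–290.6°] simple-harmonic, h=-5: full span → s += -5 → s = 6.0000
seg 3 [290.6°–312.6°] uniform, h=11: θ=307.5° here. β=16.9, B=22. 11·16.9/22 = 8.4500 → s = 14.4500

14.4500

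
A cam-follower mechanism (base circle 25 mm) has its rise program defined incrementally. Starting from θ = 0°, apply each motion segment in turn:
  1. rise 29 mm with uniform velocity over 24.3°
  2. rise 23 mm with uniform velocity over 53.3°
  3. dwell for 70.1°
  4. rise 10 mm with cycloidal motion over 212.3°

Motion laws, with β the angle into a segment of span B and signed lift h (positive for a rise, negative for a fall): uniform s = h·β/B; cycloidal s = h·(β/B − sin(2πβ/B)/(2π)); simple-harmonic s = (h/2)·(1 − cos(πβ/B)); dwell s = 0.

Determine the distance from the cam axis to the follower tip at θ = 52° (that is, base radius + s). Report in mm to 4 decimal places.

seg 1 [0°–24.3°] uniform, h=29: full span → s += 29 → s = 29.0000
seg 2 [24.3°–77.6°] uniform, h=23: θ=52° here. β=27.7, B=53.3. 23·27.7/53.3 = 11.9531 → s = 40.9531
radial distance = base radius + s = 25 + 40.9531 = 65.9531

65.9531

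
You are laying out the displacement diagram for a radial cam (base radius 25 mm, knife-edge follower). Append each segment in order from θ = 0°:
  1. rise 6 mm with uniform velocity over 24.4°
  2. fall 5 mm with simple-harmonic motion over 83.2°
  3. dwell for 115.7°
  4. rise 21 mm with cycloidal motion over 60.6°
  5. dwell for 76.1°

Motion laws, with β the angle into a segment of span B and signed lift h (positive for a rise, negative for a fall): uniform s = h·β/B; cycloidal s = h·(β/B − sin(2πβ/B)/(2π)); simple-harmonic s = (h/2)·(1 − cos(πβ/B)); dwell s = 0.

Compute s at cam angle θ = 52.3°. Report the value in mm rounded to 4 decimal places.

seg 1 [0°–24.4°] uniform, h=6: full span → s += 6 → s = 6.0000
seg 2 [24.4°–107.6°] simple-harmonic, h=-5: θ=52.3° here. β=27.9, B=83.2. -5/2·(1 − cos(π·0.3353)) = -1.2636 → s = 4.7364

4.7364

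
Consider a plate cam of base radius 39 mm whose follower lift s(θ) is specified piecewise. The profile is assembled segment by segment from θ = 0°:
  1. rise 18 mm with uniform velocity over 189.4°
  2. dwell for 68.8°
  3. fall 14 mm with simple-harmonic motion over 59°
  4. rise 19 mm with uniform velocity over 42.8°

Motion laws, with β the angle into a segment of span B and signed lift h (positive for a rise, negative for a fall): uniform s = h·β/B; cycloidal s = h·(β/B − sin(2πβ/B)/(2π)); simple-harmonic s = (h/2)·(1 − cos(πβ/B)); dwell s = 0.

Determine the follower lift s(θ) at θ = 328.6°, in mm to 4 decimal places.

seg 1 [0°–189.4°] uniform, h=18: full span → s += 18 → s = 18.0000
seg 2 [189.4°–258.2°] dwell: s stays 18.0000
seg 3 [258.2°–317.2°] simple-harmonic, h=-14: full span → s += -14 → s = 4.0000
seg 4 [317.2°–360°] uniform, h=19: θ=328.6° here. β=11.4, B=42.8. 19·11.4/42.8 = 5.0607 → s = 9.0607

9.0607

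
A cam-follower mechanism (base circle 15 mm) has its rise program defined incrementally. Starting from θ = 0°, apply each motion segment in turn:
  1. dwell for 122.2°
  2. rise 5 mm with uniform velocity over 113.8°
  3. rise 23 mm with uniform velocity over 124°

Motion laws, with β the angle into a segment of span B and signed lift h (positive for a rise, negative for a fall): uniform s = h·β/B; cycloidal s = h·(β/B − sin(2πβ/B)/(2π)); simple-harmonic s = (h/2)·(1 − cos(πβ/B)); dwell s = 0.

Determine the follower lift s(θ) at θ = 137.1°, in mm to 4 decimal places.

seg 1 [0°–122.2°] dwell: s stays 0.0000
seg 2 [122.2°–236°] uniform, h=5: θ=137.1° here. β=14.9, B=113.8. 5·14.9/113.8 = 0.6547 → s = 0.6547

0.6547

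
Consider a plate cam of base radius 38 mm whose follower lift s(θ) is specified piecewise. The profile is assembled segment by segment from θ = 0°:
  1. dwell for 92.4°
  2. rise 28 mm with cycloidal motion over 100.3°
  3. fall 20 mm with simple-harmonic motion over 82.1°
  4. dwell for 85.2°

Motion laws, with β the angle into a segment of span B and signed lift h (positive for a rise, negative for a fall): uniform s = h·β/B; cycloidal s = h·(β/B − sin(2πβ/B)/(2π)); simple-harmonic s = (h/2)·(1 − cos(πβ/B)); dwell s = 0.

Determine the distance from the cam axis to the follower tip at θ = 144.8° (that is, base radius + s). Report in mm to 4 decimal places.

seg 1 [0°–92.4°] dwell: s stays 0.0000
seg 2 [92.4°–192.7°] cycloidal, h=28: θ=144.8° here. β=52.4, B=100.3. 28·(0.5224 − sin(2π·0.5224)/(2π)) = 15.2542 → s = 15.2542
radial distance = base radius + s = 38 + 15.2542 = 53.2542

53.2542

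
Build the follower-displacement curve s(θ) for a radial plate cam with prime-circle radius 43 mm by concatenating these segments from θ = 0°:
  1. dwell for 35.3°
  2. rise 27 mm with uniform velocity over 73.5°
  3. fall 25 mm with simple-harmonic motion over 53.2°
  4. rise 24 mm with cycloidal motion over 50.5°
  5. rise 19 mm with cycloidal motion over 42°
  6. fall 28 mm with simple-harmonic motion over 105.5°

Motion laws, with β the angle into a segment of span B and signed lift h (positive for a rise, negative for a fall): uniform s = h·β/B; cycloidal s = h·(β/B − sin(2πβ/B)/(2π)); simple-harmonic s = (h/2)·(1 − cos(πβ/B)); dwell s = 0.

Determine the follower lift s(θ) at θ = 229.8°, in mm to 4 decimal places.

seg 1 [0°–35.3°] dwell: s stays 0.0000
seg 2 [35.3°–108.8°] uniform, h=27: full span → s += 27 → s = 27.0000
seg 3 [108.8°–162°] simple-harmonic, h=-25: full span → s += -25 → s = 2.0000
seg 4 [162°–212.5°] cycloidal, h=24: full span → s += 24 → s = 26.0000
seg 5 [212.5°–254.5°] cycloidal, h=19: θ=229.8° here. β=17.3, B=42. 19·(0.4119 − sin(2π·0.4119)/(2π)) = 6.2366 → s = 32.2366

32.2366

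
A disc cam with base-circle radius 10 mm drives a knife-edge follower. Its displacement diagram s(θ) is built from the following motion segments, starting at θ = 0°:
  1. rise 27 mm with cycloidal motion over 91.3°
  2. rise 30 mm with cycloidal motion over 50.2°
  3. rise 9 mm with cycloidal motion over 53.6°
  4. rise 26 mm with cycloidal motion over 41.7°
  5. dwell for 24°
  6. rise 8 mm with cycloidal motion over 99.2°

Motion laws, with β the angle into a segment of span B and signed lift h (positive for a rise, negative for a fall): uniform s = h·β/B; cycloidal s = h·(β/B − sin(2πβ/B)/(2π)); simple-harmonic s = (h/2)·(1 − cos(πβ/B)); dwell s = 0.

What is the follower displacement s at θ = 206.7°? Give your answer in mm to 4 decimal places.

seg 1 [0°–91.3°] cycloidal, h=27: full span → s += 27 → s = 27.0000
seg 2 [91.3°–141.5°] cycloidal, h=30: full span → s += 30 → s = 57.0000
seg 3 [141.5°–195.1°] cycloidal, h=9: full span → s += 9 → s = 66.0000
seg 4 [195.1°–236.8°] cycloidal, h=26: θ=206.7° here. β=11.6, B=41.7. 26·(0.2782 − sin(2π·0.2782)/(2π)) = 3.1593 → s = 69.1593

69.1593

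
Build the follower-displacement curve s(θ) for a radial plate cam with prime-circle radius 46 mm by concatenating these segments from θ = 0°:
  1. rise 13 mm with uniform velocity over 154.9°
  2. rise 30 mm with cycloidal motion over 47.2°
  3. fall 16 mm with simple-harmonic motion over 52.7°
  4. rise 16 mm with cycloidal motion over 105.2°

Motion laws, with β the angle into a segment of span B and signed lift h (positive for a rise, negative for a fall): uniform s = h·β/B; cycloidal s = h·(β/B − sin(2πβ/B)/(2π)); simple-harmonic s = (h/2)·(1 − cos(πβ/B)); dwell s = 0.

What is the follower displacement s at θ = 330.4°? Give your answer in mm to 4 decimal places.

seg 1 [0°–154.9°] uniform, h=13: full span → s += 13 → s = 13.0000
seg 2 [154.9°–202.1°] cycloidal, h=30: full span → s += 30 → s = 43.0000
seg 3 [202.1°–254.8°] simple-harmonic, h=-16: full span → s += -16 → s = 27.0000
seg 4 [254.8°–360°] cycloidal, h=16: θ=330.4° here. β=75.6, B=105.2. 16·(0.7186 − sin(2π·0.7186)/(2π)) = 13.9953 → s = 40.9953

40.9953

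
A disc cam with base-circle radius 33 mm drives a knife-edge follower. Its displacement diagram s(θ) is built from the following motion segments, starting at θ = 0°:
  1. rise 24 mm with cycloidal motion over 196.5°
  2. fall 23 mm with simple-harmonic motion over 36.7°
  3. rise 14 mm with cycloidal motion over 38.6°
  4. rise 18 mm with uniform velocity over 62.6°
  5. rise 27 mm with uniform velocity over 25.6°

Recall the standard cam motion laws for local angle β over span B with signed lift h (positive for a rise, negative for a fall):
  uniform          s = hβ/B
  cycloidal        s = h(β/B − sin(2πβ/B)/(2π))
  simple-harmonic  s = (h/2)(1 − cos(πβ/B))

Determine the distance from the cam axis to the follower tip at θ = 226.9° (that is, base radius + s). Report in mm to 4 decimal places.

seg 1 [0°–196.5°] cycloidal, h=24: full span → s += 24 → s = 24.0000
seg 2 [196.5°–233.2°] simple-harmonic, h=-23: θ=226.9° here. β=30.4, B=36.7. -23/2·(1 − cos(π·0.8283)) = -21.3678 → s = 2.6322
radial distance = base radius + s = 33 + 2.6322 = 35.6322

35.6322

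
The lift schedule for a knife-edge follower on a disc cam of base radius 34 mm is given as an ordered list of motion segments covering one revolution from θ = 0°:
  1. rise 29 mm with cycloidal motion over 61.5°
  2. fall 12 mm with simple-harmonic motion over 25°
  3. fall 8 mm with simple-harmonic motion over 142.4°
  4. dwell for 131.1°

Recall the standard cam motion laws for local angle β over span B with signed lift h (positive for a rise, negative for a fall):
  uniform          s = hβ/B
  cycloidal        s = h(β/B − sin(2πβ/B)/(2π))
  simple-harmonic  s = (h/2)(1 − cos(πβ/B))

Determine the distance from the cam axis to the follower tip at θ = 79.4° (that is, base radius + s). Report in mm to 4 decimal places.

seg 1 [0°–61.5°] cycloidal, h=29: full span → s += 29 → s = 29.0000
seg 2 [61.5°–86.5°] simple-harmonic, h=-12: θ=79.4° here. β=17.9, B=25. -12/2·(1 − cos(π·0.7160)) = -9.7661 → s = 19.2339
radial distance = base radius + s = 34 + 19.2339 = 53.2339

53.2339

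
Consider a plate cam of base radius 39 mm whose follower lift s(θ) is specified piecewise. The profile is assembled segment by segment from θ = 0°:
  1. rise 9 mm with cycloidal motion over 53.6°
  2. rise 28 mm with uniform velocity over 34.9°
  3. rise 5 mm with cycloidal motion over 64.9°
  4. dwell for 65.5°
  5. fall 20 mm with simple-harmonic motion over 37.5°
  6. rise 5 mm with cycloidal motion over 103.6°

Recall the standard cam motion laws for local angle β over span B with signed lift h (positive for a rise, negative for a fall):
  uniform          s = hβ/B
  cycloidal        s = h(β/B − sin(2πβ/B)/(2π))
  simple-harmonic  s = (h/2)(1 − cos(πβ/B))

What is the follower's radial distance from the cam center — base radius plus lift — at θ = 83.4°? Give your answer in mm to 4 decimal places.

seg 1 [0°–53.6°] cycloidal, h=9: full span → s += 9 → s = 9.0000
seg 2 [53.6°–88.5°] uniform, h=28: θ=83.4° here. β=29.8, B=34.9. 28·29.8/34.9 = 23.9083 → s = 32.9083
radial distance = base radius + s = 39 + 32.9083 = 71.9083

71.9083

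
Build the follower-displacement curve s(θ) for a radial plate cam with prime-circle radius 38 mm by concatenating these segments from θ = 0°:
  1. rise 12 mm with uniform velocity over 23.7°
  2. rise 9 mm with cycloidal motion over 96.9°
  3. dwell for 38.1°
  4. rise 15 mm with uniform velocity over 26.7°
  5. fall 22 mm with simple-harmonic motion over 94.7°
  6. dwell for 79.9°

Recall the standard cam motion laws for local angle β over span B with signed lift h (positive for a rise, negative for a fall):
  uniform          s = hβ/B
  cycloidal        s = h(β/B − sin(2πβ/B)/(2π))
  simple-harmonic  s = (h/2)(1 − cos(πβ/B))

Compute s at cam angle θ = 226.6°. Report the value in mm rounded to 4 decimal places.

seg 1 [0°–23.7°] uniform, h=12: full span → s += 12 → s = 12.0000
seg 2 [23.7°–120.6°] cycloidal, h=9: full span → s += 9 → s = 21.0000
seg 3 [120.6°–158.7°] dwell: s stays 21.0000
seg 4 [158.7°–185.4°] uniform, h=15: full span → s += 15 → s = 36.0000
seg 5 [185.4°–280.1°] simple-harmonic, h=-22: θ=226.6° here. β=41.2, B=94.7. -22/2·(1 − cos(π·0.4351)) = -8.7713 → s = 27.2287

27.2287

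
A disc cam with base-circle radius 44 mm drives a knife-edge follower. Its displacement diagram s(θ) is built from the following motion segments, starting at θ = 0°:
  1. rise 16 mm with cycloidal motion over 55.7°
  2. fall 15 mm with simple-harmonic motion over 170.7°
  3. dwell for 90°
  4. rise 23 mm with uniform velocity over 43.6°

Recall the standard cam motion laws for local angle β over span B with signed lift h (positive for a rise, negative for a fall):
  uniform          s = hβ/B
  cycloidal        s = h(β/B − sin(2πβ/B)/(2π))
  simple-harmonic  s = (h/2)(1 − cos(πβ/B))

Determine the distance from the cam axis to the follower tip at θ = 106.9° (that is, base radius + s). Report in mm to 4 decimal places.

seg 1 [0°–55.7°] cycloidal, h=16: full span → s += 16 → s = 16.0000
seg 2 [55.7°–226.4°] simple-harmonic, h=-15: θ=106.9° here. β=51.2, B=170.7. -15/2·(1 − cos(π·0.2999)) = -3.0905 → s = 12.9095
radial distance = base radius + s = 44 + 12.9095 = 56.9095

56.9095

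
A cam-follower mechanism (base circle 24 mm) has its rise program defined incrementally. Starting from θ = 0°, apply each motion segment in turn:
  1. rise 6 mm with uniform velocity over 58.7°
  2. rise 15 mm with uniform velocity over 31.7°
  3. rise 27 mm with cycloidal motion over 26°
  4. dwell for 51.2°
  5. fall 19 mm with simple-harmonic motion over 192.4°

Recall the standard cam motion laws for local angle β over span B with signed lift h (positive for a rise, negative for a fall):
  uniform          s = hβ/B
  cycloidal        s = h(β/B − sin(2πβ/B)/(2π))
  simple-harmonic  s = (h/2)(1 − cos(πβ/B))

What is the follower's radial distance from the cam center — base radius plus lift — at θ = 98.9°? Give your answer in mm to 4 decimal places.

seg 1 [0°–58.7°] uniform, h=6: full span → s += 6 → s = 6.0000
seg 2 [58.7°–90.4°] uniform, h=15: full span → s += 15 → s = 21.0000
seg 3 [90.4°–116.4°] cycloidal, h=27: θ=98.9° here. β=8.5, B=26. 27·(0.3269 − sin(2π·0.3269)/(2π)) = 5.0220 → s = 26.0220
radial distance = base radius + s = 24 + 26.0220 = 50.0220

50.0220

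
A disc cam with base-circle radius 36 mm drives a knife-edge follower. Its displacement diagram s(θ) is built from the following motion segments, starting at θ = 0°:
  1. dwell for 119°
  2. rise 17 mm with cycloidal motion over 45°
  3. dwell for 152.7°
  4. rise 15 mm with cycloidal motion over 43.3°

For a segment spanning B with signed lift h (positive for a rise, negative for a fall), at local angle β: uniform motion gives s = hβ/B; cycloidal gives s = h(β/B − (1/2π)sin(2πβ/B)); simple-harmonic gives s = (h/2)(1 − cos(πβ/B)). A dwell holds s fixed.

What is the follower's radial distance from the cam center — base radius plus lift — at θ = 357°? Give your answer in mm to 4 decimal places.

seg 1 [0°–119°] dwell: s stays 0.0000
seg 2 [119°–164°] cycloidal, h=17: full span → s += 17 → s = 17.0000
seg 3 [164°–316.7°] dwell: s stays 17.0000
seg 4 [316.7°–360°] cycloidal, h=15: θ=357° here. β=40.3, B=43.3. 15·(0.9307 − sin(2π·0.9307)/(2π)) = 14.9675 → s = 31.9675
radial distance = base radius + s = 36 + 31.9675 = 67.9675

67.9675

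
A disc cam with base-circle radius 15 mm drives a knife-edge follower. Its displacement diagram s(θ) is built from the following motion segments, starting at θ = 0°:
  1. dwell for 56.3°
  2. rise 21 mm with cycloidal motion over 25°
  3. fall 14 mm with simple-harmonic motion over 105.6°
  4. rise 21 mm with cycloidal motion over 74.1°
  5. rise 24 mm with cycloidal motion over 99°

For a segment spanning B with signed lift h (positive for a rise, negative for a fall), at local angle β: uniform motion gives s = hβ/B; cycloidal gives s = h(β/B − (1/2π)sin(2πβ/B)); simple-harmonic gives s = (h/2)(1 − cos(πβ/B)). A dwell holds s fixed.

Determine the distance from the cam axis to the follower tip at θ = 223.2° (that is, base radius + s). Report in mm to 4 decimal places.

seg 1 [0°–56.3°] dwell: s stays 0.0000
seg 2 [56.3°–81.3°] cycloidal, h=21: full span → s += 21 → s = 21.0000
seg 3 [81.3°–186.9°] simple-harmonic, h=-14: full span → s += -14 → s = 7.0000
seg 4 [186.9°–261°] cycloidal, h=21: θ=223.2° here. β=36.3, B=74.1. 21·(0.4899 − sin(2π·0.4899)/(2π)) = 10.0750 → s = 17.0750
radial distance = base radius + s = 15 + 17.0750 = 32.0750

32.0750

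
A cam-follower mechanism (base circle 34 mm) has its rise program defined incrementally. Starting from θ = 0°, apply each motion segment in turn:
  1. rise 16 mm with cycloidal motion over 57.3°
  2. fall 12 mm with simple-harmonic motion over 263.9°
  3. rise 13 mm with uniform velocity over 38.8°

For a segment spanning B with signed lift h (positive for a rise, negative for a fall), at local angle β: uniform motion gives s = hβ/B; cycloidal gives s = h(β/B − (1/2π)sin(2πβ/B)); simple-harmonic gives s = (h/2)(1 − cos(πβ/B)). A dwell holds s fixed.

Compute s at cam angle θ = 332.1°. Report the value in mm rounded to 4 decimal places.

seg 1 [0°–57.3°] cycloidal, h=16: full span → s += 16 → s = 16.0000
seg 2 [57.3°–321.2°] simple-harmonic, h=-12: full span → s += -12 → s = 4.0000
seg 3 [321.2°–360°] uniform, h=13: θ=332.1° here. β=10.9, B=38.8. 13·10.9/38.8 = 3.6521 → s = 7.6521

7.6521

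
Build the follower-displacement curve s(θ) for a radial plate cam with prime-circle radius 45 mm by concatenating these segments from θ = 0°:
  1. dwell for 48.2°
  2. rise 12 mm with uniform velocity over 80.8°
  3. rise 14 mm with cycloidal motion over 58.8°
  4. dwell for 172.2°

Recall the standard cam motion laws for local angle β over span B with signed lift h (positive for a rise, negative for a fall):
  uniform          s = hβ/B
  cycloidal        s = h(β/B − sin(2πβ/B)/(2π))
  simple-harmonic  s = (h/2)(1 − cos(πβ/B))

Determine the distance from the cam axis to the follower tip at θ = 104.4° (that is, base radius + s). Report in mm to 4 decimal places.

seg 1 [0°–48.2°] dwell: s stays 0.0000
seg 2 [48.2°–129°] uniform, h=12: θ=104.4° here. β=56.2, B=80.8. 12·56.2/80.8 = 8.3465 → s = 8.3465
radial distance = base radius + s = 45 + 8.3465 = 53.3465

53.3465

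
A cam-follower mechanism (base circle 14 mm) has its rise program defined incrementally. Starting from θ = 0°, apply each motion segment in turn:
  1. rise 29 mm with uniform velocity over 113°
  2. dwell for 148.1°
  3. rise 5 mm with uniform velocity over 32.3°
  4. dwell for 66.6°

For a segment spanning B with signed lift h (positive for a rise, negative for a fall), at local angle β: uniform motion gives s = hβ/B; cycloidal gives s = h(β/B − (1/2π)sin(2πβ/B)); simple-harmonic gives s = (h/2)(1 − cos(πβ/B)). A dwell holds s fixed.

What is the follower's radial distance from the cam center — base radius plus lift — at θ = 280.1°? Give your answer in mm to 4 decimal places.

seg 1 [0°–113°] uniform, h=29: full span → s += 29 → s = 29.0000
seg 2 [113°–261.1°] dwell: s stays 29.0000
seg 3 [261.1°–293.4°] uniform, h=5: θ=280.1° here. β=19, B=32.3. 5·19/32.3 = 2.9412 → s = 31.9412
radial distance = base radius + s = 14 + 31.9412 = 45.9412

45.9412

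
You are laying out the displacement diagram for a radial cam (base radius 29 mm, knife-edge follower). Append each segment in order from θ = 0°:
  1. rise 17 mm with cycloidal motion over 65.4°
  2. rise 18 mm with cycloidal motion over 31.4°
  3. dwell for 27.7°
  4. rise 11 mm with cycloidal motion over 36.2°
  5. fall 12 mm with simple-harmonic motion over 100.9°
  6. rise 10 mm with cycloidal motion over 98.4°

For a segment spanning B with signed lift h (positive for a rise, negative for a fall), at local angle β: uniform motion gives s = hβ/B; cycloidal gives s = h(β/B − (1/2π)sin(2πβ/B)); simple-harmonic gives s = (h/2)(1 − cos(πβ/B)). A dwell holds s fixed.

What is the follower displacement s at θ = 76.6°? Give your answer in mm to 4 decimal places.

seg 1 [0°–65.4°] cycloidal, h=17: full span → s += 17 → s = 17.0000
seg 2 [65.4°–96.8°] cycloidal, h=18: θ=76.6° here. β=11.2, B=31.4. 18·(0.3567 − sin(2π·0.3567)/(2π)) = 4.1755 → s = 21.1755

21.1755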